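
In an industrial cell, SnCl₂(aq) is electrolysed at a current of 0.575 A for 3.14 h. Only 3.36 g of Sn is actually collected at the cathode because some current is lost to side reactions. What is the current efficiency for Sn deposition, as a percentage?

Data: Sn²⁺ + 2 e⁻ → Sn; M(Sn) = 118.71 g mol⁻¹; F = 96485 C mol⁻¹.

Q = I·t = 0.5750 × 11304 = 6500 C; n(e⁻) = 6500/96485 = 0.06737 mol.
Theoretical n(Sn) = n(e⁻)/2 = 0.03368 mol, i.e. m_theo = 0.03368 × 118.71 = 3.999 g.
Efficiency = m_actual / m_theo = 3.36 / 3.999 = 84.0 %.

84.0 %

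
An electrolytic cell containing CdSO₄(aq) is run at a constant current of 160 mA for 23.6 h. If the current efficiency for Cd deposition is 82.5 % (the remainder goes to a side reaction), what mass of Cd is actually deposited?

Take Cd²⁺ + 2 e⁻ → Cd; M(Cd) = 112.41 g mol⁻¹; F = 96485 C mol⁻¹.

6.53 g

Q = I·t = 0.1600 × 84960 = 13590 C.
n(e⁻) = 13590/96485 = 0.1409 mol; theoretically n(Cd) = 0.1409/2 = 0.07044 mol, m_theo = 7.919 g.
At 82.5 % efficiency, m_actual = 0.825 × 7.919 = 6.53 g.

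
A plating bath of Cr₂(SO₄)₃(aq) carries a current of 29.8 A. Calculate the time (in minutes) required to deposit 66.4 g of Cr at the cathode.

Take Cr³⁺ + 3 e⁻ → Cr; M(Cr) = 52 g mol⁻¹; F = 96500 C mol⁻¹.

207 min

n(Cr) = m/M = 66.4 / 52 = 1.277 mol.
Each Cr atom requires 3 electrons, so n(e⁻) = 3 × 1.277 = 3.831 mol.
Q = n(e⁻)·F = 3.831 × 96500 = 369700 C.
t = Q/I = 369700 / 29.80 A = 12410 s = 207 min.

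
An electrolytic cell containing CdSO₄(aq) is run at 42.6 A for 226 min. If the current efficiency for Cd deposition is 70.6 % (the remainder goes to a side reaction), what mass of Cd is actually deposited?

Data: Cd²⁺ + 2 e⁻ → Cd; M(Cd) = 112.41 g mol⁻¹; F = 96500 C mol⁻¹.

Q = I·t = 42.60 × 13560 = 577700 C.
n(e⁻) = 577700/96500 = 5.986 mol; theoretically n(Cd) = 5.986/2 = 2.993 mol, m_theo = 336.4 g.
At 70.6 % efficiency, m_actual = 0.706 × 336.4 = 238 g.

238 g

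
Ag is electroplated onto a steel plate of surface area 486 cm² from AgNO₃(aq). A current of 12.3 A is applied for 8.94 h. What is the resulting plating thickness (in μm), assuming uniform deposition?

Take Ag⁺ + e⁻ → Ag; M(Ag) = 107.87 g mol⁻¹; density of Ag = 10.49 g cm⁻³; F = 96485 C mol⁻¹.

Q = I·t = 12.30 × 32184 = 395900 C; n(e⁻) = 4.103 mol.
n(Ag) = n(e⁻)/1 = 4.103 mol, so m = 4.103 × 107.87 = 442.6 g.
Volume = m/ρ = 442.6 / 10.49 = 42.19 cm³.
Thickness = V/A = 42.19 / 486 = 0.0868 cm = 868 μm.

868 μm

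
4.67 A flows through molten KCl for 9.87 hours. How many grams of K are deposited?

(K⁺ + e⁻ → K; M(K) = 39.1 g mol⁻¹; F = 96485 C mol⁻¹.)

67.2 g

Q = I·t = 4.670 A × 35532 s = 165900 C.
n(e⁻) = Q/F = 165900 / 96485 = 1.720 mol.
K⁺ + e⁻ → K, so n(K) = n(e⁻)/1 = 1.720 mol.
m = n·M = 1.720 × 39.1 = 67.2 g.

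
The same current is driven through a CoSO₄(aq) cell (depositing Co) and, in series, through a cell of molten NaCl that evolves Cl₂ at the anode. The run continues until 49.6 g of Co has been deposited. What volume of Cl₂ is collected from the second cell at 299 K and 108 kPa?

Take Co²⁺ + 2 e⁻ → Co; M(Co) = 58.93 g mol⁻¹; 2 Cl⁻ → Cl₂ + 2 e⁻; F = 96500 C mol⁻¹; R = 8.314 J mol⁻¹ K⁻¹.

n(Co) = 49.6 / 58.93 = 0.8417 mol, so n(e⁻) = 2 × 0.8417 = 1.683 mol.
The cells are in series, so the same 1.683 mol of electrons passes through the second cell.
2 Cl⁻ → Cl₂ + 2 e⁻ — 2 mol e⁻ per mol Cl₂, so n(Cl₂) = 1.683/2 = 0.8417 mol.
V = nRT/P = (0.8417 × 8.314 × 299) / (108 × 10³) = 0.0194 m³ = 19.4 L.

19.4 L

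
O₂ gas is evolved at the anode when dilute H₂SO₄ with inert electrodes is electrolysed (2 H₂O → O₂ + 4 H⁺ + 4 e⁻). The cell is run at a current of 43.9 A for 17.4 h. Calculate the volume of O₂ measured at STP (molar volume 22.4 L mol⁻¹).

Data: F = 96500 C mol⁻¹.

Q = I·t = 43.90 A × 62640 s = 2750000 C.
n(e⁻) = Q/F = 2750000 / 96500 = 28.50 mol.
4 electrons are transferred per O₂ molecule, so n(O₂) = 28.50 / 4 = 7.124 mol.
V = n × V_m = 7.124 × 22.4 = 160 L.

160 L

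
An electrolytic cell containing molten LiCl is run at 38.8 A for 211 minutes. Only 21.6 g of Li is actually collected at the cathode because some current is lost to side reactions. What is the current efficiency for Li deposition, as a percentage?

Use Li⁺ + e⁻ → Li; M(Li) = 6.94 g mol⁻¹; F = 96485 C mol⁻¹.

61.1 %

Q = I·t = 38.80 × 12660 = 491200 C; n(e⁻) = 491200/96485 = 5.091 mol.
Theoretical n(Li) = n(e⁻)/1 = 5.091 mol, i.e. m_theo = 5.091 × 6.94 = 35.33 g.
Efficiency = m_actual / m_theo = 21.6 / 35.33 = 61.1 %.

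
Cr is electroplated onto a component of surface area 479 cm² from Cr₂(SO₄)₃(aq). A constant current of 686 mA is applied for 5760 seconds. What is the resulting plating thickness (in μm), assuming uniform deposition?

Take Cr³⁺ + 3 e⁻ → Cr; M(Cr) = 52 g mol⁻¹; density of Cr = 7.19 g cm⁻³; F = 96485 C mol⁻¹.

2.06 μm

Q = I·t = 0.6860 × 5760.0 = 3951 C; n(e⁻) = 0.04095 mol.
n(Cr) = n(e⁻)/3 = 0.01365 mol, so m = 0.01365 × 52 = 0.7099 g.
Volume = m/ρ = 0.7099 / 7.19 = 0.09873 cm³.
Thickness = V/A = 0.09873 / 479 = 2.06 × 10⁻⁴ cm = 2.06 μm.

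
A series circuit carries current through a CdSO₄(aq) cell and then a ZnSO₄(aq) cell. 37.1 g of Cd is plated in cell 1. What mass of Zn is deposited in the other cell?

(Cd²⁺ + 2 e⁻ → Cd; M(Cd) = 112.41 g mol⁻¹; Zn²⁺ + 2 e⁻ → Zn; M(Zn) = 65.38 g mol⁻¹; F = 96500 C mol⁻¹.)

n(Cd) = 37.1 / 112.41 = 0.3300 mol.
Since Cd²⁺ + 2 e⁻ → Cd, n(e⁻) passed = 2 × 0.3300 = 0.6601 mol.
Cells in series carry the same charge, so the same 0.6601 mol of electrons passes through cell 2.
Zn²⁺ + 2 e⁻ → Zn, so n(Zn) = 0.6601 / 2 = 0.3300 mol.
m(Zn) = 0.3300 × 65.38 = 21.6 g.

21.6 g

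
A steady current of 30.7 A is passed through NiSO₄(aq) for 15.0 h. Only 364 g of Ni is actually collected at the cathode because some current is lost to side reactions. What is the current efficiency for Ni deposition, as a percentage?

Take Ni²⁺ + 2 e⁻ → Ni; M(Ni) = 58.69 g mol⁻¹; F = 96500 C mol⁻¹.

Q = I·t = 30.70 × 54000 = 1658000 C; n(e⁻) = 1658000/96500 = 17.18 mol.
Theoretical n(Ni) = n(e⁻)/2 = 8.590 mol, i.e. m_theo = 8.590 × 58.69 = 504.1 g.
Efficiency = m_actual / m_theo = 364 / 504.1 = 72.2 %.

72.2 %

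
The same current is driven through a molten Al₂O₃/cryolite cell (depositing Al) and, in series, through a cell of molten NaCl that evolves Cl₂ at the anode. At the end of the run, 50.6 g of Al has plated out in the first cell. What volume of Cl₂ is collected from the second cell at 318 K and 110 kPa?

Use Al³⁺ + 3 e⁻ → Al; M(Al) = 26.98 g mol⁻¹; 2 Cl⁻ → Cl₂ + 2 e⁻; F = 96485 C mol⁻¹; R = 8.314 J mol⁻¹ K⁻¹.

67.6 L

n(Al) = 50.6 / 26.98 = 1.875 mol, so n(e⁻) = 3 × 1.875 = 5.626 mol.
The cells are in series, so the same 5.626 mol of electrons passes through the second cell.
2 Cl⁻ → Cl₂ + 2 e⁻ — 2 mol e⁻ per mol Cl₂, so n(Cl₂) = 5.626/2 = 2.813 mol.
V = nRT/P = (2.813 × 8.314 × 318) / (110 × 10³) = 0.0676 m³ = 67.6 L.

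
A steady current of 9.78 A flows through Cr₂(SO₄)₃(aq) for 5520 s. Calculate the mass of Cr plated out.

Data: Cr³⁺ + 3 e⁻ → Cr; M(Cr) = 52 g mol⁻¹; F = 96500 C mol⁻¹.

9.70 g

Q = I·t = 9.780 A × 5520.0 s = 53990 C.
n(e⁻) = Q/F = 53990 / 96500 = 0.5594 mol.
Cr³⁺ + 3 e⁻ → Cr, so n(Cr) = n(e⁻)/3 = 0.1865 mol.
m = n·M = 0.1865 × 52 = 9.70 g.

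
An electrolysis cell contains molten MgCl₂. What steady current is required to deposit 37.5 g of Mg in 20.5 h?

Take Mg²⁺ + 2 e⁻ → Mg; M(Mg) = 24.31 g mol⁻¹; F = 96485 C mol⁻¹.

4.03 A

n(Mg) = 37.5 / 24.31 = 1.543 mol.
n(e⁻) = 2 × 1.543 = 3.085 mol.
Q = n(e⁻)·F = 3.085 × 96485 = 297700 C.
I = Q/t = 297700 / 73800 s = 4.03 A.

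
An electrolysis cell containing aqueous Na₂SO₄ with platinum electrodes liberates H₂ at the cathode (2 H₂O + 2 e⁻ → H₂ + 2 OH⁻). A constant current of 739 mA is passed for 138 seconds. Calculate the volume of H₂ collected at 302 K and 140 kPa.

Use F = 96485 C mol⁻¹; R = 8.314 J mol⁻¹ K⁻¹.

0.00948 L

Q = I·t = 0.7390 A × 138.00 s = 102.0 C.
n(e⁻) = Q/F = 102.0 / 96485 = 0.001057 mol.
2 electrons are transferred per H₂ molecule, so n(H₂) = 0.001057 / 2 = 0.0005285 mol.
V = nRT/P = (0.0005285 × 8.314 × 302) / (140 × 10³ Pa) = 9.48 × 10⁻⁶ m³ = 0.00948 L.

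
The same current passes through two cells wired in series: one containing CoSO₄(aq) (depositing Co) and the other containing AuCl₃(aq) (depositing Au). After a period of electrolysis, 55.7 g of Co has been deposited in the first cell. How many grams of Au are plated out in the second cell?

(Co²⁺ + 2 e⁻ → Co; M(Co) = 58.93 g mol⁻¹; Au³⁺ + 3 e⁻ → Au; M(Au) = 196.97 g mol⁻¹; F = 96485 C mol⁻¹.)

n(Co) = 55.7 / 58.93 = 0.9452 mol.
Since Co²⁺ + 2 e⁻ → Co, n(e⁻) passed = 2 × 0.9452 = 1.890 mol.
Cells in series carry the same charge, so the same 1.890 mol of electrons passes through cell 2.
Au³⁺ + 3 e⁻ → Au, so n(Au) = 1.890 / 3 = 0.6301 mol.
m(Au) = 0.6301 × 196.97 = 124 g.

124 g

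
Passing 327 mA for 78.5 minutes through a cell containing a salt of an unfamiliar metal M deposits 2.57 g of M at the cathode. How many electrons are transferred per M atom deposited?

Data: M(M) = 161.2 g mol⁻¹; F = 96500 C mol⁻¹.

1

Q = I·t = 0.3270 A × 4710.0 s = 1540 C, so n(e⁻) = 1540/96500 = 0.01596 mol.
n(M) deposited = 2.57 / 161.2 = 0.01594 mol.
Electrons per atom = n(e⁻)/n(M) = 0.01596 / 0.01594 = 1.00 ≈ 1, so the ion is M⁺.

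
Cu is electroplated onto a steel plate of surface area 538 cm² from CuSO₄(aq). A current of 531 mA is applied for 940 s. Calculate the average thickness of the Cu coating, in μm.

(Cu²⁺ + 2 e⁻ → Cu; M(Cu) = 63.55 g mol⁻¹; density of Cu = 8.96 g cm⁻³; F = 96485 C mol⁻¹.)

Q = I·t = 0.5310 × 940.00 = 499.1 C; n(e⁻) = 0.005173 mol.
n(Cu) = n(e⁻)/2 = 0.002587 mol, so m = 0.002587 × 63.55 = 0.1644 g.
Volume = m/ρ = 0.1644 / 8.96 = 0.01835 cm³.
Thickness = V/A = 0.01835 / 538 = 3.41 × 10⁻⁵ cm = 0.341 μm.

0.341 μm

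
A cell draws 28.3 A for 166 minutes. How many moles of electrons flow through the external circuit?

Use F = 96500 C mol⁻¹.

2.92 mol

Q = I·t = 28.30 A × 9960.0 s = 281900 C.
n(e⁻) = Q/F = 281900 / 96500 = 2.92 mol.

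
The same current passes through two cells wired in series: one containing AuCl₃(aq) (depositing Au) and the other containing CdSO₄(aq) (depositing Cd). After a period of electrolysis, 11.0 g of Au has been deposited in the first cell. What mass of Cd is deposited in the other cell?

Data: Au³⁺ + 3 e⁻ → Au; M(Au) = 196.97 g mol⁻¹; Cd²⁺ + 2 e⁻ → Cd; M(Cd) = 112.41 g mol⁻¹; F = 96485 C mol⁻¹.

9.42 g

n(Au) = 11.0 / 196.97 = 0.05585 mol.
Since Au³⁺ + 3 e⁻ → Au, n(e⁻) passed = 3 × 0.05585 = 0.1675 mol.
Cells in series carry the same charge, so the same 0.1675 mol of electrons passes through cell 2.
Cd²⁺ + 2 e⁻ → Cd, so n(Cd) = 0.1675 / 2 = 0.08377 mol.
m(Cd) = 0.08377 × 112.41 = 9.42 g.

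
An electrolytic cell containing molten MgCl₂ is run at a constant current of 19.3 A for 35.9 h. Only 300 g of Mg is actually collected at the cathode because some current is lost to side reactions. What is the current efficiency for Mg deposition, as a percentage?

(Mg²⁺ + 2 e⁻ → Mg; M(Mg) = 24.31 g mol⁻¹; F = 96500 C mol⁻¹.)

Q = I·t = 19.30 × 129240 = 2494000 C; n(e⁻) = 2494000/96500 = 25.85 mol.
Theoretical n(Mg) = n(e⁻)/2 = 12.92 mol, i.e. m_theo = 12.92 × 24.31 = 314.2 g.
Efficiency = m_actual / m_theo = 300 / 314.2 = 95.5 %.

95.5 %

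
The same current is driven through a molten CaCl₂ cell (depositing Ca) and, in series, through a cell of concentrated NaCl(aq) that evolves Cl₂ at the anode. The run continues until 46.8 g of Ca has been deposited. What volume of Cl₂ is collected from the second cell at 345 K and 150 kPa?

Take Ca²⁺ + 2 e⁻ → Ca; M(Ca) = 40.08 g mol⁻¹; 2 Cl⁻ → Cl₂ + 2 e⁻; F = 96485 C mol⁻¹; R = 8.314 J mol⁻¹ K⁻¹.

n(Ca) = 46.8 / 40.08 = 1.168 mol, so n(e⁻) = 2 × 1.168 = 2.335 mol.
The cells are in series, so the same 2.335 mol of electrons passes through the second cell.
2 Cl⁻ → Cl₂ + 2 e⁻ — 2 mol e⁻ per mol Cl₂, so n(Cl₂) = 2.335/2 = 1.168 mol.
V = nRT/P = (1.168 × 8.314 × 345) / (150 × 10³) = 0.0223 m³ = 22.3 L.

22.3 L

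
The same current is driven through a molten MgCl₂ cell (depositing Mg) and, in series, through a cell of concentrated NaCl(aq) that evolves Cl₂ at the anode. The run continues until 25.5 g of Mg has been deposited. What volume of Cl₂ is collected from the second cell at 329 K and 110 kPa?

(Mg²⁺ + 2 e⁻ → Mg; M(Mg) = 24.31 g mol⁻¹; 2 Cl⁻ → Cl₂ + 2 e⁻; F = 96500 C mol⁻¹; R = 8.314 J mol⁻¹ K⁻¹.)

26.1 L

n(Mg) = 25.5 / 24.31 = 1.049 mol, so n(e⁻) = 2 × 1.049 = 2.098 mol.
The cells are in series, so the same 2.098 mol of electrons passes through the second cell.
2 Cl⁻ → Cl₂ + 2 e⁻ — 2 mol e⁻ per mol Cl₂, so n(Cl₂) = 2.098/2 = 1.049 mol.
V = nRT/P = (1.049 × 8.314 × 329) / (110 × 10³) = 0.0261 m³ = 26.1 L.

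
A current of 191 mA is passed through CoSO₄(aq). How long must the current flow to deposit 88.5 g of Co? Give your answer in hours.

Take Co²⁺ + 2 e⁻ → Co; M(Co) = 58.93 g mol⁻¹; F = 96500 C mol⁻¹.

422 h

n(Co) = m/M = 88.5 / 58.93 = 1.502 mol.
Each Co atom requires 2 electrons, so n(e⁻) = 2 × 1.502 = 3.004 mol.
Q = n(e⁻)·F = 3.004 × 96500 = 289800 C.
t = Q/I = 289800 / 0.1910 A = 1518000 s = 422 h.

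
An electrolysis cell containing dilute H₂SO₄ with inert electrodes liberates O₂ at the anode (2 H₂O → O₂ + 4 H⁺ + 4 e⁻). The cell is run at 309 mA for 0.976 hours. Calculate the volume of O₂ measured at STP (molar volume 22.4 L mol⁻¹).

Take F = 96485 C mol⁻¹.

Q = I·t = 0.3090 A × 3513.6 s = 1086 C.
n(e⁻) = Q/F = 1086 / 96485 = 0.01125 mol.
4 electrons are transferred per O₂ molecule, so n(O₂) = 0.01125 / 4 = 0.002813 mol.
V = n × V_m = 0.002813 × 22.4 = 0.0630 L.

0.0630 L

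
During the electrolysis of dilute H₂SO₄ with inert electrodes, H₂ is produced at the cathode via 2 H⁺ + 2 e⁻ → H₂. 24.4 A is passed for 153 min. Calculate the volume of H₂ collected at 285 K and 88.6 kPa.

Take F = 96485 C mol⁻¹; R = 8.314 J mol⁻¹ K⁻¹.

Q = I·t = 24.40 A × 9180.0 s = 224000 C.
n(e⁻) = Q/F = 224000 / 96485 = 2.322 mol.
2 electrons are transferred per H₂ molecule, so n(H₂) = 2.322 / 2 = 1.161 mol.
V = nRT/P = (1.161 × 8.314 × 285) / (88.6 × 10³ Pa) = 0.0310 m³ = 31.0 L.

31.0 L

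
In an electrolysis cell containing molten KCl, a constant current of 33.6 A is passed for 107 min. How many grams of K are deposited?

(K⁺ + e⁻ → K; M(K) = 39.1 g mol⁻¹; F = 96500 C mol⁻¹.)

Q = I·t = 33.60 A × 6420.0 s = 215700 C.
n(e⁻) = Q/F = 215700 / 96500 = 2.235 mol.
K⁺ + e⁻ → K, so n(K) = n(e⁻)/1 = 2.235 mol.
m = n·M = 2.235 × 39.1 = 87.4 g.

87.4 g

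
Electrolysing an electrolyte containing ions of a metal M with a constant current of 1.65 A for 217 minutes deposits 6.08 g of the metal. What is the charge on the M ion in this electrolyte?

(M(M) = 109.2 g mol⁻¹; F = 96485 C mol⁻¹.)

Q = I·t = 1.650 A × 13020 s = 21480 C, so n(e⁻) = 21480/96485 = 0.2227 mol.
n(M) deposited = 6.08 / 109.2 = 0.05568 mol.
Electrons per atom = n(e⁻)/n(M) = 0.2227 / 0.05568 = 4.00 ≈ 4, so the ion is M⁴⁺.

+4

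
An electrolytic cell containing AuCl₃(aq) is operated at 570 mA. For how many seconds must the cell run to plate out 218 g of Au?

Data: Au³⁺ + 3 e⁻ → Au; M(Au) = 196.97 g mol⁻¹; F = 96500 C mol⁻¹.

5.62 × 10⁵ s

n(Au) = m/M = 218 / 196.97 = 1.107 mol.
Each Au atom requires 3 electrons, so n(e⁻) = 3 × 1.107 = 3.320 mol.
Q = n(e⁻)·F = 3.320 × 96500 = 320400 C.
t = Q/I = 320400 / 0.5700 A = 562100 s.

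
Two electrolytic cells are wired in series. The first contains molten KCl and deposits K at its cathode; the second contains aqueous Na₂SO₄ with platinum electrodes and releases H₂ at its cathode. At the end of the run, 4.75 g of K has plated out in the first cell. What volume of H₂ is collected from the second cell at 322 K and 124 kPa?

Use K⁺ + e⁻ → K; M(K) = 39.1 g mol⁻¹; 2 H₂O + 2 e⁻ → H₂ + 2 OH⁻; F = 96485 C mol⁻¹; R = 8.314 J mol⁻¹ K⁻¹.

1.31 L

n(K) = 4.75 / 39.1 = 0.1215 mol, so n(e⁻) = 1 × 0.1215 = 0.1215 mol.
The cells are in series, so the same 0.1215 mol of electrons passes through the second cell.
2 H₂O + 2 e⁻ → H₂ + 2 OH⁻ — 2 mol e⁻ per mol H₂, so n(H₂) = 0.1215/2 = 0.06074 mol.
V = nRT/P = (0.06074 × 8.314 × 322) / (124 × 10³) = 0.00131 m³ = 1.31 L.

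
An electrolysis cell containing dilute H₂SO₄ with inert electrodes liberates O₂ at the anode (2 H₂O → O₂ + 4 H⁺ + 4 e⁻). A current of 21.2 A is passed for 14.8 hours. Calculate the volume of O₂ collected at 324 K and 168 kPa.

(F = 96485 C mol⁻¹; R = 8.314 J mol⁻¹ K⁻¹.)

46.9 L

Q = I·t = 21.20 A × 53280 s = 1130000 C.
n(e⁻) = Q/F = 1130000 / 96485 = 11.71 mol.
4 electrons are transferred per O₂ molecule, so n(O₂) = 11.71 / 4 = 2.927 mol.
V = nRT/P = (2.927 × 8.314 × 324) / (168 × 10³ Pa) = 0.0469 m³ = 46.9 L.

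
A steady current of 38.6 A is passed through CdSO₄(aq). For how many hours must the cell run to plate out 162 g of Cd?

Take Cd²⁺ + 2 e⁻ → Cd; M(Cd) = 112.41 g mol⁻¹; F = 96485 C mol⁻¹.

n(Cd) = m/M = 162 / 112.41 = 1.441 mol.
Each Cd atom requires 2 electrons, so n(e⁻) = 2 × 1.441 = 2.882 mol.
Q = n(e⁻)·F = 2.882 × 96485 = 278100 C.
t = Q/I = 278100 / 38.60 A = 7205 s = 2.00 h.

2.00 h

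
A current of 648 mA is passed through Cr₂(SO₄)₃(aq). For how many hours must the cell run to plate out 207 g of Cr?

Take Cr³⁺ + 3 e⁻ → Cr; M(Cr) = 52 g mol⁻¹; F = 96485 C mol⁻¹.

n(Cr) = m/M = 207 / 52 = 3.981 mol.
Each Cr atom requires 3 electrons, so n(e⁻) = 3 × 3.981 = 11.94 mol.
Q = n(e⁻)·F = 11.94 × 96485 = 1152000 C.
t = Q/I = 1152000 / 0.6480 A = 1778000 s = 494 h.

494 h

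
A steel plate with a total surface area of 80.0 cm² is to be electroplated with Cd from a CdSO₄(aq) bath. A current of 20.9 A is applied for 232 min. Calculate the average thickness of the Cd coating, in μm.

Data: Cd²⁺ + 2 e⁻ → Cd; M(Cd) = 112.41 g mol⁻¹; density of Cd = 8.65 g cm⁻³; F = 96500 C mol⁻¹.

2450 μm

Q = I·t = 20.90 × 13920 = 290900 C; n(e⁻) = 3.015 mol.
n(Cd) = n(e⁻)/2 = 1.507 mol, so m = 1.507 × 112.41 = 169.4 g.
Volume = m/ρ = 169.4 / 8.65 = 19.59 cm³.
Thickness = V/A = 19.59 / 80.0 = 0.245 cm = 2450 μm.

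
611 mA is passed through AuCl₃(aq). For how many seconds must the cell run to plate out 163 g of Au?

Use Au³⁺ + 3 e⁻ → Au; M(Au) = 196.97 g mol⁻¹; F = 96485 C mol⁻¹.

n(Au) = m/M = 163 / 196.97 = 0.8275 mol.
Each Au atom requires 3 electrons, so n(e⁻) = 3 × 0.8275 = 2.483 mol.
Q = n(e⁻)·F = 2.483 × 96485 = 239500 C.
t = Q/I = 239500 / 0.6110 A = 392000 s.

3.92 × 10⁵ s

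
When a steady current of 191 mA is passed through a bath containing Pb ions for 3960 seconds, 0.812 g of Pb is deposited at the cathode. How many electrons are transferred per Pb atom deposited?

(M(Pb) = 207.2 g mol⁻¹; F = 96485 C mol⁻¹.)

2

Q = I·t = 0.1910 A × 3960.0 s = 756.4 C, so n(e⁻) = 756.4/96485 = 0.007839 mol.
n(Pb) deposited = 0.812 / 207.2 = 0.003919 mol.
Electrons per atom = n(e⁻)/n(Pb) = 0.007839 / 0.003919 = 2.00 ≈ 2, so the ion is Pb²⁺.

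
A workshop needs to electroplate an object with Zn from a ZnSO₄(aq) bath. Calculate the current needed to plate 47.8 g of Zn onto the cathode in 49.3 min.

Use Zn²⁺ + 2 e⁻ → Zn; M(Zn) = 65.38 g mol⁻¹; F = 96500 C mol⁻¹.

n(Zn) = 47.8 / 65.38 = 0.7311 mol.
n(e⁻) = 2 × 0.7311 = 1.462 mol.
Q = n(e⁻)·F = 1.462 × 96500 = 141100 C.
I = Q/t = 141100 / 2958.0 s = 47.7 A.

47.7 A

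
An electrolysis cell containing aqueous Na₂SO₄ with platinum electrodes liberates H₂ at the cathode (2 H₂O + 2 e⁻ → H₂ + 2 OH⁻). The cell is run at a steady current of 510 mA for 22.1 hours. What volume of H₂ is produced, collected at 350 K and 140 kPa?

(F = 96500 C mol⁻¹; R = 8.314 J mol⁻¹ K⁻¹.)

4.37 L

Q = I·t = 0.5100 A × 79560 s = 40580 C.
n(e⁻) = Q/F = 40580 / 96500 = 0.4205 mol.
2 electrons are transferred per H₂ molecule, so n(H₂) = 0.4205 / 2 = 0.2102 mol.
V = nRT/P = (0.2102 × 8.314 × 350) / (140 × 10³ Pa) = 0.00437 m³ = 4.37 L.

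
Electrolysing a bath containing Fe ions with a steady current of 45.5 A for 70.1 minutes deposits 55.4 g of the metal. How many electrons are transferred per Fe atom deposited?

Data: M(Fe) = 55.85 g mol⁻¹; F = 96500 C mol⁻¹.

Q = I·t = 45.50 A × 4206.0 s = 191400 C, so n(e⁻) = 191400/96500 = 1.983 mol.
n(Fe) deposited = 55.4 / 55.85 = 0.9919 mol.
Electrons per atom = n(e⁻)/n(Fe) = 1.983 / 0.9919 = 2.00 ≈ 2, so the ion is Fe²⁺.

2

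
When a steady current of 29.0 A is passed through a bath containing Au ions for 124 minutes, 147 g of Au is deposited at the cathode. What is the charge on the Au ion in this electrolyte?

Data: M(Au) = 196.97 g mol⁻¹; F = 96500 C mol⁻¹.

Q = I·t = 29.00 A × 7440.0 s = 215800 C, so n(e⁻) = 215800/96500 = 2.236 mol.
n(Au) deposited = 147 / 196.97 = 0.7463 mol.
Electrons per atom = n(e⁻)/n(Au) = 2.236 / 0.7463 = 3.00 ≈ 3, so the ion is Au³⁺.

+3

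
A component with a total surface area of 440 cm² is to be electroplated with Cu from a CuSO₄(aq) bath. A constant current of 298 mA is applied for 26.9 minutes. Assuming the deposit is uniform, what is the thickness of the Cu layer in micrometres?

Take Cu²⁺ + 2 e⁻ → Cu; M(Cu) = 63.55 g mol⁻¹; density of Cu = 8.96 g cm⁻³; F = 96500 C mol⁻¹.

0.402 μm

Q = I·t = 0.2980 × 1614.0 = 481.0 C; n(e⁻) = 0.004984 mol.
n(Cu) = n(e⁻)/2 = 0.002492 mol, so m = 0.002492 × 63.55 = 0.1584 g.
Volume = m/ρ = 0.1584 / 8.96 = 0.01768 cm³.
Thickness = V/A = 0.01768 / 440 = 4.02 × 10⁻⁵ cm = 0.402 μm.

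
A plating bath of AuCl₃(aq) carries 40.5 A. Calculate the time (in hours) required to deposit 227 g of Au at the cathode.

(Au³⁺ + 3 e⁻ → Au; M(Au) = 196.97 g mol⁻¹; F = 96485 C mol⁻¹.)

2.29 h

n(Au) = m/M = 227 / 196.97 = 1.152 mol.
Each Au atom requires 3 electrons, so n(e⁻) = 3 × 1.152 = 3.457 mol.
Q = n(e⁻)·F = 3.457 × 96485 = 333600 C.
t = Q/I = 333600 / 40.50 A = 8237 s = 2.29 h.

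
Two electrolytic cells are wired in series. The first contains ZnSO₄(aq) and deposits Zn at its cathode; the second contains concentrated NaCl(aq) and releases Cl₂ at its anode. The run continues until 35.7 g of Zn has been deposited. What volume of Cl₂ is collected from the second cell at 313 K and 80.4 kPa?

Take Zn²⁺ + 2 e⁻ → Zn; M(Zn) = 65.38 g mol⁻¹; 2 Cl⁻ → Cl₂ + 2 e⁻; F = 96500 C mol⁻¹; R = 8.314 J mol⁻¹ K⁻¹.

n(Zn) = 35.7 / 65.38 = 0.5460 mol, so n(e⁻) = 2 × 0.5460 = 1.092 mol.
The cells are in series, so the same 1.092 mol of electrons passes through the second cell.
2 Cl⁻ → Cl₂ + 2 e⁻ — 2 mol e⁻ per mol Cl₂, so n(Cl₂) = 1.092/2 = 0.5460 mol.
V = nRT/P = (0.5460 × 8.314 × 313) / (80.4 × 10³) = 0.0177 m³ = 17.7 L.

17.7 L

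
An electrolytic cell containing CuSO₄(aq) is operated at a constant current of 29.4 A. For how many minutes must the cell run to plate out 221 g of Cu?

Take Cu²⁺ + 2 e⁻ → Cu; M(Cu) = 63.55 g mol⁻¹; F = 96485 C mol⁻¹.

n(Cu) = m/M = 221 / 63.55 = 3.478 mol.
Each Cu atom requires 2 electrons, so n(e⁻) = 2 × 3.478 = 6.955 mol.
Q = n(e⁻)·F = 6.955 × 96485 = 671100 C.
t = Q/I = 671100 / 29.40 A = 22830 s = 380 min.

380 min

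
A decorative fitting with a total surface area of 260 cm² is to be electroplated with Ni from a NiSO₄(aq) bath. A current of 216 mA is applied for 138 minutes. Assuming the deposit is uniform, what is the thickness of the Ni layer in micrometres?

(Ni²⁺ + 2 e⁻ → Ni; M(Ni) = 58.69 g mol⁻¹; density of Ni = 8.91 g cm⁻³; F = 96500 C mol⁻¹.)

Q = I·t = 0.2160 × 8280.0 = 1788 C; n(e⁻) = 0.01853 mol.
n(Ni) = n(e⁻)/2 = 0.009267 mol, so m = 0.009267 × 58.69 = 0.5439 g.
Volume = m/ρ = 0.5439 / 8.91 = 0.06104 cm³.
Thickness = V/A = 0.06104 / 260 = 2.35 × 10⁻⁴ cm = 2.35 μm.

2.35 μm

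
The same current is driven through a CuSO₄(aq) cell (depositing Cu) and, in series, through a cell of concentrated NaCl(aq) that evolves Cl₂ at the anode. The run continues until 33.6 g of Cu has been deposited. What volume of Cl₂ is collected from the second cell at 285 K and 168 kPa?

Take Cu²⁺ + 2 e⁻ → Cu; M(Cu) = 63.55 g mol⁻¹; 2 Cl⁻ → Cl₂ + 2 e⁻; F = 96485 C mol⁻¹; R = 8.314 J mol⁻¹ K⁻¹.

n(Cu) = 33.6 / 63.55 = 0.5287 mol, so n(e⁻) = 2 × 0.5287 = 1.057 mol.
The cells are in series, so the same 1.057 mol of electrons passes through the second cell.
2 Cl⁻ → Cl₂ + 2 e⁻ — 2 mol e⁻ per mol Cl₂, so n(Cl₂) = 1.057/2 = 0.5287 mol.
V = nRT/P = (0.5287 × 8.314 × 285) / (168 × 10³) = 0.00746 m³ = 7.46 L.

7.46 L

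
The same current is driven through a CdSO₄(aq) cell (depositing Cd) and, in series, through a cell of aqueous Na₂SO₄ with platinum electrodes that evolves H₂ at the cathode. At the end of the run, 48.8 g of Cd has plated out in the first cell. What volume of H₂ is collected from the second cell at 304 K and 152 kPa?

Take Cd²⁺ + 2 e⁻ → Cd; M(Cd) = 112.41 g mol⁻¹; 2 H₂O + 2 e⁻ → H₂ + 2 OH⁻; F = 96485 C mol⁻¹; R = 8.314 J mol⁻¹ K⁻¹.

7.22 L

n(Cd) = 48.8 / 112.41 = 0.4341 mol, so n(e⁻) = 2 × 0.4341 = 0.8683 mol.
The cells are in series, so the same 0.8683 mol of electrons passes through the second cell.
2 H₂O + 2 e⁻ → H₂ + 2 OH⁻ — 2 mol e⁻ per mol H₂, so n(H₂) = 0.8683/2 = 0.4341 mol.
V = nRT/P = (0.4341 × 8.314 × 304) / (152 × 10³) = 0.00722 m³ = 7.22 L.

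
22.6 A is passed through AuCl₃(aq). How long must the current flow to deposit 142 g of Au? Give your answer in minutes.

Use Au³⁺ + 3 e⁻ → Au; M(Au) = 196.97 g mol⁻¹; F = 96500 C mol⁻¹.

154 min

n(Au) = m/M = 142 / 196.97 = 0.7209 mol.
Each Au atom requires 3 electrons, so n(e⁻) = 3 × 0.7209 = 2.163 mol.
Q = n(e⁻)·F = 2.163 × 96500 = 208700 C.
t = Q/I = 208700 / 22.60 A = 9235 s = 154 min.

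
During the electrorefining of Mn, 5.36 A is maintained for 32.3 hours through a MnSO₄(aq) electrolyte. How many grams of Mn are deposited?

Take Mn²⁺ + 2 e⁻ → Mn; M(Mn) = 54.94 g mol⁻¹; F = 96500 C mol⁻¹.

177 g

Q = I·t = 5.360 A × 116280 s = 623300 C.
n(e⁻) = Q/F = 623300 / 96500 = 6.459 mol.
Mn²⁺ + 2 e⁻ → Mn, so n(Mn) = n(e⁻)/2 = 3.229 mol.
m = n·M = 3.229 × 54.94 = 177 g.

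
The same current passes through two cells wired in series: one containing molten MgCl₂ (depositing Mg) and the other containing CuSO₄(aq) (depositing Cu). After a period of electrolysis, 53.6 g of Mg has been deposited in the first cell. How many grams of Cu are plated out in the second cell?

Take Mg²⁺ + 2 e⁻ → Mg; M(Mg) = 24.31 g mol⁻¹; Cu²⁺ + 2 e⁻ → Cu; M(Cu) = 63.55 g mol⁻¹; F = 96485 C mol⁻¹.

140 g

n(Mg) = 53.6 / 24.31 = 2.205 mol.
Since Mg²⁺ + 2 e⁻ → Mg, n(e⁻) passed = 2 × 2.205 = 4.410 mol.
Cells in series carry the same charge, so the same 4.410 mol of electrons passes through cell 2.
Cu²⁺ + 2 e⁻ → Cu, so n(Cu) = 4.410 / 2 = 2.205 mol.
m(Cu) = 2.205 × 63.55 = 140 g.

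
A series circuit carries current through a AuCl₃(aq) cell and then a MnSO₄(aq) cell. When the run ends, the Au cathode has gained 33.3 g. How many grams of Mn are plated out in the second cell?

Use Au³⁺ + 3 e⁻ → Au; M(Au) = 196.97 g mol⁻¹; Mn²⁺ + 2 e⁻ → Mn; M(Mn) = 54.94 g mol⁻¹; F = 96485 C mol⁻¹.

n(Au) = 33.3 / 196.97 = 0.1691 mol.
Since Au³⁺ + 3 e⁻ → Au, n(e⁻) passed = 3 × 0.1691 = 0.5072 mol.
Cells in series carry the same charge, so the same 0.5072 mol of electrons passes through cell 2.
Mn²⁺ + 2 e⁻ → Mn, so n(Mn) = 0.5072 / 2 = 0.2536 mol.
m(Mn) = 0.2536 × 54.94 = 13.9 g.

13.9 g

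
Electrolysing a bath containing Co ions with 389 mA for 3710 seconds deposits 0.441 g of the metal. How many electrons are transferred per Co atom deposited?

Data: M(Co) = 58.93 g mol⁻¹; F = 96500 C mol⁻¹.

Q = I·t = 0.3890 A × 3710.0 s = 1443 C, so n(e⁻) = 1443/96500 = 0.01496 mol.
n(Co) deposited = 0.441 / 58.93 = 0.007483 mol.
Electrons per atom = n(e⁻)/n(Co) = 0.01496 / 0.007483 = 2.00 ≈ 2, so the ion is Co²⁺.

2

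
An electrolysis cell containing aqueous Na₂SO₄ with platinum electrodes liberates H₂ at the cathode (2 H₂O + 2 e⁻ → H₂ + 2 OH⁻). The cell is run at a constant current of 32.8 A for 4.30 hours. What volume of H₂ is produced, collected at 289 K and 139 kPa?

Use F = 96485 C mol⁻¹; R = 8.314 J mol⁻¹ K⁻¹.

Q = I·t = 32.80 A × 15480 s = 507700 C.
n(e⁻) = Q/F = 507700 / 96485 = 5.262 mol.
2 electrons are transferred per H₂ molecule, so n(H₂) = 5.262 / 2 = 2.631 mol.
V = nRT/P = (2.631 × 8.314 × 289) / (139 × 10³ Pa) = 0.0455 m³ = 45.5 L.

45.5 L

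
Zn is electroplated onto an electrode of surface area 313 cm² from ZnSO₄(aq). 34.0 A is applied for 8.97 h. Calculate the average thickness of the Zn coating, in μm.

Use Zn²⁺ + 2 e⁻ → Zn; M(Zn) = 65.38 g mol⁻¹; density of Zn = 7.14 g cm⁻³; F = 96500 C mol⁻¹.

Q = I·t = 34.00 × 32292 = 1098000 C; n(e⁻) = 11.38 mol.
n(Zn) = n(e⁻)/2 = 5.689 mol, so m = 5.689 × 65.38 = 371.9 g.
Volume = m/ρ = 371.9 / 7.14 = 52.09 cm³.
Thickness = V/A = 52.09 / 313 = 0.166 cm = 1660 μm.

1660 μm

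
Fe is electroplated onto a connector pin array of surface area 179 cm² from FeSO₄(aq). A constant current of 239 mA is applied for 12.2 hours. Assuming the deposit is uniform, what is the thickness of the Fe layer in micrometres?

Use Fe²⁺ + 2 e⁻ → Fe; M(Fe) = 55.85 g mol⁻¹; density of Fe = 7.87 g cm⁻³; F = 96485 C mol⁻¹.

Q = I·t = 0.2390 × 43920 = 10500 C; n(e⁻) = 0.1088 mol.
n(Fe) = n(e⁻)/2 = 0.05440 mol, so m = 0.05440 × 55.85 = 3.038 g.
Volume = m/ρ = 3.038 / 7.87 = 0.3860 cm³.
Thickness = V/A = 0.3860 / 179 = 0.00216 cm = 21.6 μm.

21.6 μm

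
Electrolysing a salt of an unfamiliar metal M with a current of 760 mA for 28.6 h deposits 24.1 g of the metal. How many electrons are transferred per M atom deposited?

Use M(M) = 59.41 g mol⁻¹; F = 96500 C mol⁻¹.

Q = I·t = 0.7600 A × 102960 s = 78250 C, so n(e⁻) = 78250/96500 = 0.8109 mol.
n(M) deposited = 24.1 / 59.41 = 0.4057 mol.
Electrons per atom = n(e⁻)/n(M) = 0.8109 / 0.4057 = 2.00 ≈ 2, so the ion is M²⁺.

2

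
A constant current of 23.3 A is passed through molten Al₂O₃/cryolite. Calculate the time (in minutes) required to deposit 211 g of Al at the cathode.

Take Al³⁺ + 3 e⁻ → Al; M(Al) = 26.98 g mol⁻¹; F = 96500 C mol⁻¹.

n(Al) = m/M = 211 / 26.98 = 7.821 mol.
Each Al atom requires 3 electrons, so n(e⁻) = 3 × 7.821 = 23.46 mol.
Q = n(e⁻)·F = 23.46 × 96500 = 2264000 C.
t = Q/I = 2264000 / 23.30 A = 97170 s = 1620 min.

1620 min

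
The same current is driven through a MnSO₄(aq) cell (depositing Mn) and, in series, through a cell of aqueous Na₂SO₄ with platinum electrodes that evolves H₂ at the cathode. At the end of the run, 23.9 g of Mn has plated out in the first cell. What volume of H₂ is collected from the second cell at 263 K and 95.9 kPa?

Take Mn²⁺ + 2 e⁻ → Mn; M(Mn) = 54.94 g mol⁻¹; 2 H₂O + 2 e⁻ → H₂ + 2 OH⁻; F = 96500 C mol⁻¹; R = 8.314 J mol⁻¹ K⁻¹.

n(Mn) = 23.9 / 54.94 = 0.4350 mol, so n(e⁻) = 2 × 0.4350 = 0.8700 mol.
The cells are in series, so the same 0.8700 mol of electrons passes through the second cell.
2 H₂O + 2 e⁻ → H₂ + 2 OH⁻ — 2 mol e⁻ per mol H₂, so n(H₂) = 0.8700/2 = 0.4350 mol.
V = nRT/P = (0.4350 × 8.314 × 263) / (95.9 × 10³) = 0.00992 m³ = 9.92 L.

9.92 L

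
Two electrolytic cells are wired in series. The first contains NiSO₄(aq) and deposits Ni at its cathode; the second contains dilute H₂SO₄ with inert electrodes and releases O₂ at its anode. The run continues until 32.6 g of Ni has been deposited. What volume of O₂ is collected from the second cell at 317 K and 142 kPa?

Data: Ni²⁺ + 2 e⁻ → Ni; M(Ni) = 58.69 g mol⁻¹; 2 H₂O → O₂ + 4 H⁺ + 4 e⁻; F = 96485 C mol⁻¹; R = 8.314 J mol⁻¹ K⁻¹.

n(Ni) = 32.6 / 58.69 = 0.5555 mol, so n(e⁻) = 2 × 0.5555 = 1.111 mol.
The cells are in series, so the same 1.111 mol of electrons passes through the second cell.
2 H₂O → O₂ + 4 H⁺ + 4 e⁻ — 4 mol e⁻ per mol O₂, so n(O₂) = 1.111/4 = 0.2777 mol.
V = nRT/P = (0.2777 × 8.314 × 317) / (142 × 10³) = 0.00515 m³ = 5.15 L.

5.15 L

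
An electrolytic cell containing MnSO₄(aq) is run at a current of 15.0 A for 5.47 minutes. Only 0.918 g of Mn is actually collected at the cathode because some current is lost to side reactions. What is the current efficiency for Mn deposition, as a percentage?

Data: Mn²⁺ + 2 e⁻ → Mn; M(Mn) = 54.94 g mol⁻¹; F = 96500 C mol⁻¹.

Q = I·t = 15.00 × 328.20 = 4923 C; n(e⁻) = 4923/96500 = 0.05102 mol.
Theoretical n(Mn) = n(e⁻)/2 = 0.02551 mol, i.e. m_theo = 0.02551 × 54.94 = 1.401 g.
Efficiency = m_actual / m_theo = 0.918 / 1.401 = 65.5 %.

65.5 %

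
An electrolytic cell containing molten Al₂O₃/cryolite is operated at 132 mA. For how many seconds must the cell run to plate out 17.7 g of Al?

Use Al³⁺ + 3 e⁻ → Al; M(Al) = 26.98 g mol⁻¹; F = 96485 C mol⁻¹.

n(Al) = m/M = 17.7 / 26.98 = 0.6560 mol.
Each Al atom requires 3 electrons, so n(e⁻) = 3 × 0.6560 = 1.968 mol.
Q = n(e⁻)·F = 1.968 × 96485 = 189900 C.
t = Q/I = 189900 / 0.1320 A = 1439000 s.

1.44 × 10⁶ s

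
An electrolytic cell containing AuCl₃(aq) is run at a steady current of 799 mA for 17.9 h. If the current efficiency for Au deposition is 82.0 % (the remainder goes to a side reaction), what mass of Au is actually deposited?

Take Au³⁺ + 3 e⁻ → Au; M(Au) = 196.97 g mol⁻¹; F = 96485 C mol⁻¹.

Q = I·t = 0.7990 × 64440 = 51490 C.
n(e⁻) = 51490/96485 = 0.5336 mol; theoretically n(Au) = 0.5336/3 = 0.1779 mol, m_theo = 35.04 g.
At 82.0 % efficiency, m_actual = 0.820 × 35.04 = 28.7 g.

28.7 g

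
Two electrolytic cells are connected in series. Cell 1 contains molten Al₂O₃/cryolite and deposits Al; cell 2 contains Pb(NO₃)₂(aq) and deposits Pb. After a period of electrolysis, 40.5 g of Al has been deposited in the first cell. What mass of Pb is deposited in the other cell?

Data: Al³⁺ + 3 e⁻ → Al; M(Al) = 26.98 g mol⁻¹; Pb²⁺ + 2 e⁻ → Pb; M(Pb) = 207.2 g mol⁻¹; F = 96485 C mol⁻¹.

467 g

n(Al) = 40.5 / 26.98 = 1.501 mol.
Since Al³⁺ + 3 e⁻ → Al, n(e⁻) passed = 3 × 1.501 = 4.503 mol.
Cells in series carry the same charge, so the same 4.503 mol of electrons passes through cell 2.
Pb²⁺ + 2 e⁻ → Pb, so n(Pb) = 4.503 / 2 = 2.252 mol.
m(Pb) = 2.252 × 207.2 = 467 g.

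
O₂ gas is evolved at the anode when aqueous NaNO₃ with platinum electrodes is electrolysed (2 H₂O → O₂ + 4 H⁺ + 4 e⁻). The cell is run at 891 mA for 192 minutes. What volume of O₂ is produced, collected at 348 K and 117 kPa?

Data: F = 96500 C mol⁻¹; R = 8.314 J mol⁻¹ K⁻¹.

0.658 L

Q = I·t = 0.8910 A × 11520 s = 10260 C.
n(e⁻) = Q/F = 10260 / 96500 = 0.1064 mol.
4 electrons are transferred per O₂ molecule, so n(O₂) = 0.1064 / 4 = 0.02659 mol.
V = nRT/P = (0.02659 × 8.314 × 348) / (117 × 10³ Pa) = 6.58 × 10⁻⁴ m³ = 0.658 L.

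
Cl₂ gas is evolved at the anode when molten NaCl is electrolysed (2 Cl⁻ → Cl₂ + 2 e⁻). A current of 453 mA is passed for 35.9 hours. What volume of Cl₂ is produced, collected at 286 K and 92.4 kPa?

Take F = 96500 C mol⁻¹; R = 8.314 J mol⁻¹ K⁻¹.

7.81 L

Q = I·t = 0.4530 A × 129240 s = 58550 C.
n(e⁻) = Q/F = 58550 / 96500 = 0.6067 mol.
2 electrons are transferred per Cl₂ molecule, so n(Cl₂) = 0.6067 / 2 = 0.3033 mol.
V = nRT/P = (0.3033 × 8.314 × 286) / (92.4 × 10³ Pa) = 0.00781 m³ = 7.81 L.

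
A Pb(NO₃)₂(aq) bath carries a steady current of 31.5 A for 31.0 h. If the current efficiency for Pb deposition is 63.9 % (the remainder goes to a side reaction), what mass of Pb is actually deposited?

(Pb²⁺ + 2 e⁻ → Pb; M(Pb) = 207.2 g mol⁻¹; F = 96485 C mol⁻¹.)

2410 g

Q = I·t = 31.50 × 111600 = 3515000 C.
n(e⁻) = 3515000/96485 = 36.43 mol; theoretically n(Pb) = 36.43/2 = 18.22 mol, m_theo = 3775 g.
At 63.9 % efficiency, m_actual = 0.639 × 3775 = 2410 g.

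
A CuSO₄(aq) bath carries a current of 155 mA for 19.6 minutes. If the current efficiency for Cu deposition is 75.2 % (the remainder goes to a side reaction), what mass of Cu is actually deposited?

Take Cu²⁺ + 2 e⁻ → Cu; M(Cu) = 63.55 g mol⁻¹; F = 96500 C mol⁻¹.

Q = I·t = 0.1550 × 1176.0 = 182.3 C.
n(e⁻) = 182.3/96500 = 0.001889 mol; theoretically n(Cu) = 0.001889/2 = 0.0009445 mol, m_theo = 0.06002 g.
At 75.2 % efficiency, m_actual = 0.752 × 0.06002 = 0.0451 g.

0.0451 g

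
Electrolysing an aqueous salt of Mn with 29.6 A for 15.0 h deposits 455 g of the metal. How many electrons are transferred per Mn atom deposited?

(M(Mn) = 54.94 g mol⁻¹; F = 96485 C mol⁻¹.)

2

Q = I·t = 29.60 A × 54000 s = 1598000 C, so n(e⁻) = 1598000/96485 = 16.57 mol.
n(Mn) deposited = 455 / 54.94 = 8.282 mol.
Electrons per atom = n(e⁻)/n(Mn) = 16.57 / 8.282 = 2.00 ≈ 2, so the ion is Mn²⁺.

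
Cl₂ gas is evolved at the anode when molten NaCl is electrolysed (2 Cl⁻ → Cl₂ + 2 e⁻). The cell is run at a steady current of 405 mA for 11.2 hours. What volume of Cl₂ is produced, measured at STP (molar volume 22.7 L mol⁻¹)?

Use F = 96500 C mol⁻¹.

Q = I·t = 0.4050 A × 40320 s = 16330 C.
n(e⁻) = Q/F = 16330 / 96500 = 0.1692 mol.
2 electrons are transferred per Cl₂ molecule, so n(Cl₂) = 0.1692 / 2 = 0.08461 mol.
V = n × V_m = 0.08461 × 22.7 = 1.92 L.

1.92 L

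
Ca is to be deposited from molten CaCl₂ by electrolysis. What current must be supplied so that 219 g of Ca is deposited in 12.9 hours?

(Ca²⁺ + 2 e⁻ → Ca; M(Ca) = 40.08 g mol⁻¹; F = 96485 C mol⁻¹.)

n(Ca) = 219 / 40.08 = 5.464 mol.
n(e⁻) = 2 × 5.464 = 10.93 mol.
Q = n(e⁻)·F = 10.93 × 96485 = 1054000 C.
I = Q/t = 1054000 / 46440 s = 22.7 A.

22.7 A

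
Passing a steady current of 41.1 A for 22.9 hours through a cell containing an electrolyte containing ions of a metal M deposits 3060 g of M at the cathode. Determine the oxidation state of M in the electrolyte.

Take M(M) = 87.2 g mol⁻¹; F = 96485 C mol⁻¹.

Q = I·t = 41.10 A × 82440 s = 3388000 C, so n(e⁻) = 3388000/96485 = 35.12 mol.
n(M) deposited = 3060 / 87.2 = 35.09 mol.
Electrons per atom = n(e⁻)/n(M) = 35.12 / 35.09 = 1.00 ≈ 1, so the ion is M⁺.

+1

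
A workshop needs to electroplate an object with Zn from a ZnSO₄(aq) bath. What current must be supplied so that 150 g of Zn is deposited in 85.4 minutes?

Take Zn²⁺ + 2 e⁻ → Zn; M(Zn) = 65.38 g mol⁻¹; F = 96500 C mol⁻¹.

n(Zn) = 150 / 65.38 = 2.294 mol.
n(e⁻) = 2 × 2.294 = 4.589 mol.
Q = n(e⁻)·F = 4.589 × 96500 = 442800 C.
I = Q/t = 442800 / 5124.0 s = 86.4 A.

86.4 A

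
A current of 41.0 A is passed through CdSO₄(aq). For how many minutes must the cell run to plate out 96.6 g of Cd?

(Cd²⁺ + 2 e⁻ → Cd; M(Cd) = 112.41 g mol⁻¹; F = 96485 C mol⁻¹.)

n(Cd) = m/M = 96.6 / 112.41 = 0.8594 mol.
Each Cd atom requires 2 electrons, so n(e⁻) = 2 × 0.8594 = 1.719 mol.
Q = n(e⁻)·F = 1.719 × 96485 = 165800 C.
t = Q/I = 165800 / 41.00 A = 4045 s = 67.4 min.

67.4 min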